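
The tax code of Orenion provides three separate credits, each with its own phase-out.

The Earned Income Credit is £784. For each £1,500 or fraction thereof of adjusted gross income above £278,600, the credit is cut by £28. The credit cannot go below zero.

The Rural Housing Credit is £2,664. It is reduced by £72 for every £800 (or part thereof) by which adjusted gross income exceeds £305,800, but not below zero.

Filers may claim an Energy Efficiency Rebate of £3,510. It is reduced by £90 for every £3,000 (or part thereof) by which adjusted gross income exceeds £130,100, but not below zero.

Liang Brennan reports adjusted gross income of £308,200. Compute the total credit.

Earned Income Credit: income exceeds £278,600 by £29,600, which is 20 full-or-partial £1,500 increments; reduction = 20 × £28 = £560, leaving £224.
Rural Housing Credit: income exceeds £305,800 by £2,400, which is 3 full-or-partial £800 increments; reduction = 3 × £72 = £216, leaving £2,448.
Energy Efficiency Rebate: income exceeds £130,100 by £178,100 → 60 increments × £90 = £5,400 ≥ base, so the credit is £0.
Total: £224 + £2,448 + £0 = £2,672.

£2,672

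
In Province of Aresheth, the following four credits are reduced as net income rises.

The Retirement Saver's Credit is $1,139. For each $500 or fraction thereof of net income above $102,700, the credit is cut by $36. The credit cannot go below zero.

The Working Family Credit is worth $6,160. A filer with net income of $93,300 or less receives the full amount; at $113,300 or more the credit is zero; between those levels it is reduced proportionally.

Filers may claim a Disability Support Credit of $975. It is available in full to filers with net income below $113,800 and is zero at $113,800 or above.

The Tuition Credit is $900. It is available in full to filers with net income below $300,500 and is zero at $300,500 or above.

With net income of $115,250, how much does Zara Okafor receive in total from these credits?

Retirement Saver's Credit: income exceeds $102,700 by $12,550, which is 26 full-or-partial $500 increments; reduction = 26 × $36 = $936, leaving $203.
Working Family Credit: $115,250 is at or above $113,300, so the credit is $0.
Disability Support Credit: $115,250 meets or exceeds the $113,800 cutoff, so the credit is $0.
Tuition Credit: $115,250 is below the $300,500 cutoff, so the full $900 applies.
Total: $203 + $0 + $0 + $900 = $1,103.

$1,103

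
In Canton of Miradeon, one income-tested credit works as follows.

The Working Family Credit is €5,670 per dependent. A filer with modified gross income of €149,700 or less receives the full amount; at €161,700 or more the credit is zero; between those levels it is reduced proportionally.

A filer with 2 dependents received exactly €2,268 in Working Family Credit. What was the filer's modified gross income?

Full credit = 2 × €5,670 = €11,340.
€2,268 is 2,268/11,340 of the full €11,340, so 9,072/11,340 of the €12,000 range has been used: income = €149,700 + €12,000 × 9,072/11,340 = €159,300.

€159,300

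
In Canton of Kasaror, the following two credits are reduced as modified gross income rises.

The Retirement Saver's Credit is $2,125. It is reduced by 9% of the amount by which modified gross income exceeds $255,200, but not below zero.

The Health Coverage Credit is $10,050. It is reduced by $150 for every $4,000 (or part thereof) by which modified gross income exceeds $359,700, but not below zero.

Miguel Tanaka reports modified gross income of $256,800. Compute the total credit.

$12,031

Retirement Saver's Credit: 9% of the $1,600 excess over $255,200 is $144; credit = $2,125 − $144 = $1,981.
Health Coverage Credit: $256,800 is at or below the $359,700 threshold, so the full $10,050 applies.
Total: $1,981 + $10,050 = $12,031.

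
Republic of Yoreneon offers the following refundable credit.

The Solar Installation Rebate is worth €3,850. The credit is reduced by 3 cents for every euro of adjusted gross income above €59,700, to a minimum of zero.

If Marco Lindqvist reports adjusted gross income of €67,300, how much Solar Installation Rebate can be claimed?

€3,622

Solar Installation Rebate: 3% of the €7,600 excess over €59,700 is €228; credit = €3,850 − €228 = €3,622.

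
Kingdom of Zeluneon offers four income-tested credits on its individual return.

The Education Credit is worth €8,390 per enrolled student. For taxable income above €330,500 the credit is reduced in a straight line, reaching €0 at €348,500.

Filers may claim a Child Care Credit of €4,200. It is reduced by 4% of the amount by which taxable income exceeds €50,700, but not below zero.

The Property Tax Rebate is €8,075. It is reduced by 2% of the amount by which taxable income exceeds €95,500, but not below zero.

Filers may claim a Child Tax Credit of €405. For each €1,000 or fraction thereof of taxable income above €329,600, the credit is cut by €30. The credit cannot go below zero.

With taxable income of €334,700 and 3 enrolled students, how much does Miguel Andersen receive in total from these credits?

Education Credit: base = 3 × €8,390 = €25,170. €334,700 is €4,200 into a €18,000 phase-out range, leaving 13,800/18,000 of the credit: €25,170 × 13,800/18,000 = €19,297.
Child Care Credit: 4% of the €284,000 excess over €50,700 is €11,360 ≥ base, so the credit is €0.
Property Tax Rebate: 2% of the €239,200 excess over €95,500 is €4,784; credit = €8,075 − €4,784 = €3,291.
Child Tax Credit: income exceeds €329,600 by €5,100, which is 6 full-or-partial €1,000 increments; reduction = 6 × €30 = €180, leaving €225.
Total: €19,297 + €0 + €3,291 + €225 = €22,813.

€22,813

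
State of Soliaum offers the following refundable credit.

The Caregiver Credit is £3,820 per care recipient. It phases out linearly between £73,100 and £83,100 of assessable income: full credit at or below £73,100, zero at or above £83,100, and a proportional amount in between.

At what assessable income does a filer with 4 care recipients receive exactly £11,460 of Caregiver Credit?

£75,600

Full credit = 4 × £3,820 = £15,280.
£11,460 is 11,460/15,280 of the full £15,280, so 3,820/15,280 of the £10,000 range has been used: income = £73,100 + £10,000 × 3,820/15,280 = £75,600.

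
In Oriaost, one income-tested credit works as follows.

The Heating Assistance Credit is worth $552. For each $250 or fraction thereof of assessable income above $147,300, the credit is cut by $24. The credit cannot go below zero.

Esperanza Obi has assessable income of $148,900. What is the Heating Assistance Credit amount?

$384

Heating Assistance Credit: income exceeds $147,300 by $1,600, which is 7 full-or-partial $250 increments; reduction = 7 × $24 = $168, leaving $384.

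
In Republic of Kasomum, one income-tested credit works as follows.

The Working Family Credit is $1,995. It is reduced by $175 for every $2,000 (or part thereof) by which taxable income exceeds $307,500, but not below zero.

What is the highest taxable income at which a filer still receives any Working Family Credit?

After 11 increments the reduction is 11 × $175 = $1,925, leaving $70; one more increment wipes it out. Increment 11 ends at excess 11 × $2,000 = $22,000, so the highest qualifying income is $307,500 + $22,000 = $329,500.

$329,500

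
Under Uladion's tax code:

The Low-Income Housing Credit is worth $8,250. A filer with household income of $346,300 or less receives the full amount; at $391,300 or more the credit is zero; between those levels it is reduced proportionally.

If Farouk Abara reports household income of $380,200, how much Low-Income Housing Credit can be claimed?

Low-Income Housing Credit: $380,200 is $33,900 into a $45,000 phase-out range, leaving 11,100/45,000 of the credit: $8,250 × 11,100/45,000 = $2,035.

$2,035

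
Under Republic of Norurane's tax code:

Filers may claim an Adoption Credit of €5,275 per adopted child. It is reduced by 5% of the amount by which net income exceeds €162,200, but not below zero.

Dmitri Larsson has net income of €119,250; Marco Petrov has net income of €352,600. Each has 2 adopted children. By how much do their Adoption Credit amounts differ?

€9,520

Dmitri (€119,250): Adoption Credit: base = 2 × €5,275 = €10,550. €119,250 is at or below the €162,200 threshold, so the full €10,550 applies.
Marco (€352,600): Adoption Credit: base = 2 × €5,275 = €10,550. 5% of the €190,400 excess over €162,200 is €9,520; credit = €10,550 − €9,520 = €1,030.
Difference: |€10,550 − €1,030| = €9,520.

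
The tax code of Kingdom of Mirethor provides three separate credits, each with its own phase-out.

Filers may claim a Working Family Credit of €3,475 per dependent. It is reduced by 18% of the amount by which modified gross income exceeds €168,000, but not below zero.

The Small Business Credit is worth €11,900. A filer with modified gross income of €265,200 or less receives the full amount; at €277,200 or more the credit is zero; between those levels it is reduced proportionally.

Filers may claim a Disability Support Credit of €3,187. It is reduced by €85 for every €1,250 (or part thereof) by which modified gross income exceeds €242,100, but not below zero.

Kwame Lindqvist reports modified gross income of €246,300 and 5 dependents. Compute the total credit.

Working Family Credit: base = 5 × €3,475 = €17,375. 18% of the €78,300 excess over €168,000 is €14,094; credit = €17,375 − €14,094 = €3,281.
Small Business Credit: €246,300 is at or below the €265,200 threshold, so the full €11,900 applies.
Disability Support Credit: income exceeds €242,100 by €4,200, which is 4 full-or-partial €1,250 increments; reduction = 4 × €85 = €340, leaving €2,847.
Total: €3,281 + €11,900 + €2,847 = €18,028.

€18,028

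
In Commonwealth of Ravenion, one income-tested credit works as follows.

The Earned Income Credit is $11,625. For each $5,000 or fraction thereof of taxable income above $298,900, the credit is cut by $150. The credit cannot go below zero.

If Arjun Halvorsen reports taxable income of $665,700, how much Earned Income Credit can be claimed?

Earned Income Credit: income exceeds $298,900 by $366,800, which is 74 full-or-partial $5,000 increments; reduction = 74 × $150 = $11,100, leaving $525.

$525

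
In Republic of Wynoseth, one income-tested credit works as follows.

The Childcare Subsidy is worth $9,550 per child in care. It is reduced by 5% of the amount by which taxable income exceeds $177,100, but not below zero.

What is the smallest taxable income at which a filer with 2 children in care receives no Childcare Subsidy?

$559,100

Full credit = 2 × $9,550 = $19,100.
The credit falls by 5% of each dollar above $177,100, so it reaches zero when the excess is $19,100 / 5% = $382,000: income = $177,100 + $382,000 = $559,100.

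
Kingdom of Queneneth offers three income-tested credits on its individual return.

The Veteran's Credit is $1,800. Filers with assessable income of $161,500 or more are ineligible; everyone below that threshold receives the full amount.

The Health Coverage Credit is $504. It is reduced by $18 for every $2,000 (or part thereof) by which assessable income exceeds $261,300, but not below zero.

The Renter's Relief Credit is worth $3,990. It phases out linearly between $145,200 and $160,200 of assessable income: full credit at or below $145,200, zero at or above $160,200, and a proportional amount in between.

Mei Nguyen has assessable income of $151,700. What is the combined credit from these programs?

$4,565

Veteran's Credit: $151,700 is below the $161,500 cutoff, so the full $1,800 applies.
Health Coverage Credit: $151,700 is at or below the $261,300 threshold, so the full $504 applies.
Renter's Relief Credit: $151,700 is $6,500 into a $15,000 phase-out range, leaving 8,500/15,000 of the credit: $3,990 × 8,500/15,000 = $2,261.
Total: $1,800 + $504 + $2,261 = $4,565.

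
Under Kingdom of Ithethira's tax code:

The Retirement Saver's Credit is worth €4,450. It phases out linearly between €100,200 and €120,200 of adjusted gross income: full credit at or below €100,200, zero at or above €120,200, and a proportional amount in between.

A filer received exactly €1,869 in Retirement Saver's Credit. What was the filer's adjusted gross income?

€111,800

€1,869 is 1,869/4,450 of the full €4,450, so 2,581/4,450 of the €20,000 range has been used: income = €100,200 + €20,000 × 2,581/4,450 = €111,800.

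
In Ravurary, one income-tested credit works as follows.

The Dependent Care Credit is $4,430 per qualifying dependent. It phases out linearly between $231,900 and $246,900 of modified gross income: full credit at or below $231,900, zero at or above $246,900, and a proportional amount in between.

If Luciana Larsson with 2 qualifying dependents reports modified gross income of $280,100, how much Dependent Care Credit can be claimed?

$0

Dependent Care Credit: base = 2 × $4,430 = $8,860. $280,100 is at or above $246,900, so the credit is $0.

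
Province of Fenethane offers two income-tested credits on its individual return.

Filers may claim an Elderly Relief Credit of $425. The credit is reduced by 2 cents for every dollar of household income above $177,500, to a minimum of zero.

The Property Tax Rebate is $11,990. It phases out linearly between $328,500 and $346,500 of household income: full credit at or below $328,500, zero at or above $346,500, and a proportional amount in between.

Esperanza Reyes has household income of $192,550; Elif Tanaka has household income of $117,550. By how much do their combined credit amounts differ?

Esperanza ($192,550): Elderly Relief Credit: 2% of the $15,050 excess over $177,500 is $301; credit = $425 − $301 = $124. Property Tax Rebate: $192,550 is at or below the $328,500 threshold, so the full $11,990 applies. total $124 + $11,990 = $12,114
Elif ($117,550): Elderly Relief Credit: $117,550 is at or below the $177,500 threshold, so the full $425 applies. Property Tax Rebate: $117,550 is at or below the $328,500 threshold, so the full $11,990 applies. total $425 + $11,990 = $12,415
Difference: |$12,114 − $12,415| = $301.

$301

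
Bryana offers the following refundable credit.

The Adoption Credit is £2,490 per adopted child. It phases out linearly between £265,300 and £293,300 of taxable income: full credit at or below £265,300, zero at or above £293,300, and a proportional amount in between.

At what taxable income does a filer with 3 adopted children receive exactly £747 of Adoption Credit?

£290,500

Full credit = 3 × £2,490 = £7,470.
£747 is 747/7,470 of the full £7,470, so 6,723/7,470 of the £28,000 range has been used: income = £265,300 + £28,000 × 6,723/7,470 = £290,500.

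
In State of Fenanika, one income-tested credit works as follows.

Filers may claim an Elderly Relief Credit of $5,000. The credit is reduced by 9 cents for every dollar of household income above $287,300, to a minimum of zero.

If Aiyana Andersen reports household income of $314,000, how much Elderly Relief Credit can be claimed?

Elderly Relief Credit: 9% of the $26,700 excess over $287,300 is $2,403; credit = $5,000 − $2,403 = $2,597.

$2,597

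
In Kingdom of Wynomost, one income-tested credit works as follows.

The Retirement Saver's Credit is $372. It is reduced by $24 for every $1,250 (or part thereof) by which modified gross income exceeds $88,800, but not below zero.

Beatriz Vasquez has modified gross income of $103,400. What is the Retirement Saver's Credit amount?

Retirement Saver's Credit: income exceeds $88,800 by $14,600, which is 12 full-or-partial $1,250 increments; reduction = 12 × $24 = $288, leaving $84.

$84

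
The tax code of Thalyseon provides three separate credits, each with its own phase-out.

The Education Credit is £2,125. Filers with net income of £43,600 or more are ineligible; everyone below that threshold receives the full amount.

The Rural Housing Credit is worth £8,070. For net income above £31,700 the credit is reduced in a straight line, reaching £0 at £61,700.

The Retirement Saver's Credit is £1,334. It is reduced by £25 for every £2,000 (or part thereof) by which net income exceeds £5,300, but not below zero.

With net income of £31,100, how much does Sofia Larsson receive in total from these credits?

Education Credit: £31,100 is below the £43,600 cutoff, so the full £2,125 applies.
Rural Housing Credit: £31,100 is at or below the £31,700 threshold, so the full £8,070 applies.
Retirement Saver's Credit: income exceeds £5,300 by £25,800, which is 13 full-or-partial £2,000 increments; reduction = 13 × £25 = £325, leaving £1,009.
Total: £2,125 + £8,070 + £1,009 = £11,204.

£11,204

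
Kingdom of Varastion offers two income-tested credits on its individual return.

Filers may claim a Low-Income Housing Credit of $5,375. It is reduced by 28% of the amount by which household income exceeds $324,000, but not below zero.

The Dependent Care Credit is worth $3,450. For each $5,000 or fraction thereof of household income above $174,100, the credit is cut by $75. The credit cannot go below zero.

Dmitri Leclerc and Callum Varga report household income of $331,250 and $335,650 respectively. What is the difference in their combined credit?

Dmitri ($331,250): Low-Income Housing Credit: 28% of the $7,250 excess over $324,000 is $2,030; credit = $5,375 − $2,030 = $3,345. Dependent Care Credit: income exceeds $174,100 by $157,150, which is 32 full-or-partial $5,000 increments; reduction = 32 × $75 = $2,400, leaving $1,050. total $3,345 + $1,050 = $4,395
Callum ($335,650): Low-Income Housing Credit: 28% of the $11,650 excess over $324,000 is $3,262; credit = $5,375 − $3,262 = $2,113. Dependent Care Credit: income exceeds $174,100 by $161,550, which is 33 full-or-partial $5,000 increments; reduction = 33 × $75 = $2,475, leaving $975. total $2,113 + $975 = $3,088
Difference: |$4,395 − $3,088| = $1,307.

$1,307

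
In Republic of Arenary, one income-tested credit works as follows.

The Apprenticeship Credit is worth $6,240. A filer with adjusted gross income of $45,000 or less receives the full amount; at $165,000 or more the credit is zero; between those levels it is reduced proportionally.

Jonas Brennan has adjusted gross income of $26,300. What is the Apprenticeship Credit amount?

Apprenticeship Credit: $26,300 is at or below the $45,000 threshold, so the full $6,240 applies.

$6,240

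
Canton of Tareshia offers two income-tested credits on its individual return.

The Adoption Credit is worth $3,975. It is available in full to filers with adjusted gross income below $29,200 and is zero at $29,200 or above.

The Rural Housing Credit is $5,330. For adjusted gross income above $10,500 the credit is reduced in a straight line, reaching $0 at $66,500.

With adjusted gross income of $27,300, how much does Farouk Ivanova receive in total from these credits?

$7,706

Adoption Credit: $27,300 is below the $29,200 cutoff, so the full $3,975 applies.
Rural Housing Credit: $27,300 is $16,800 into a $56,000 phase-out range, leaving 39,200/56,000 of the credit: $5,330 × 39,200/56,000 = $3,731.
Total: $3,975 + $3,731 = $7,706.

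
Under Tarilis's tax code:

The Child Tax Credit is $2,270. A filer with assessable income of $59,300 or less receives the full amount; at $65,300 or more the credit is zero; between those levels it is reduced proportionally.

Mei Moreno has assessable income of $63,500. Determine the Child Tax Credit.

Child Tax Credit: $63,500 is $4,200 into a $6,000 phase-out range, leaving 1,800/6,000 of the credit: $2,270 × 1,800/6,000 = $681.

$681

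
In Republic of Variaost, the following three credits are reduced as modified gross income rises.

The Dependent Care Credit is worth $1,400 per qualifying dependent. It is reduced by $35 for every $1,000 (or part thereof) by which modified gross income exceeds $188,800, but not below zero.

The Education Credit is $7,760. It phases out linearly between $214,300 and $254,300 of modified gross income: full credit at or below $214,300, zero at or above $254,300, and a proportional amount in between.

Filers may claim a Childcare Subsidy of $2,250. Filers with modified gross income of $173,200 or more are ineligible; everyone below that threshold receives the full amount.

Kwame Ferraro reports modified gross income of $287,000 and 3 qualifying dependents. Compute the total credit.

$735

Dependent Care Credit: base = 3 × $1,400 = $4,200. income exceeds $188,800 by $98,200, which is 99 full-or-partial $1,000 increments; reduction = 99 × $35 = $3,465, leaving $735.
Education Credit: $287,000 is at or above $254,300, so the credit is $0.
Childcare Subsidy: $287,000 meets or exceeds the $173,200 cutoff, so the credit is $0.
Total: $735 + $0 + $0 = $735.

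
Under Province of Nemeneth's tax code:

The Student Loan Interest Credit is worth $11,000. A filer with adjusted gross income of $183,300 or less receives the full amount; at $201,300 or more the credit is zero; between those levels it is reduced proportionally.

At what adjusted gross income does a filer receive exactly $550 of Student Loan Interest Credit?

$550 is 550/11,000 of the full $11,000, so 10,450/11,000 of the $18,000 range has been used: income = $183,300 + $18,000 × 10,450/11,000 = $200,400.

$200,400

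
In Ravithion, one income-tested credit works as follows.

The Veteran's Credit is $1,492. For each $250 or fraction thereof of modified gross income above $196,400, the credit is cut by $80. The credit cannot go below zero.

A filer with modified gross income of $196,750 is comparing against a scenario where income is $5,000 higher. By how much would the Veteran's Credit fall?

$1,332

At $196,750 — income exceeds $196,400 by $350, which is 2 full-or-partial $250 increments; reduction = 2 × $80 = $160, leaving $1,332.
At $201,750 — income exceeds $196,400 by $5,350 → 22 increments × $80 = $1,760 ≥ base, so the credit is $0.
Lost: $1,332 − $0 = $1,332.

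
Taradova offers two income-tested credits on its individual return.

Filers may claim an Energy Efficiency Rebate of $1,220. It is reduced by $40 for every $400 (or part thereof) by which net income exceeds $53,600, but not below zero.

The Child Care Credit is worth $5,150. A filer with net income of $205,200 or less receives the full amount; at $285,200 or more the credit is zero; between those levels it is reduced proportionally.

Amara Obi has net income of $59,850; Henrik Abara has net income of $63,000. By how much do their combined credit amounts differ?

$320

Amara ($59,850): Energy Efficiency Rebate: income exceeds $53,600 by $6,250, which is 16 full-or-partial $400 increments; reduction = 16 × $40 = $640, leaving $580. Child Care Credit: $59,850 is at or below the $205,200 threshold, so the full $5,150 applies. total $580 + $5,150 = $5,730
Henrik ($63,000): Energy Efficiency Rebate: income exceeds $53,600 by $9,400, which is 24 full-or-partial $400 increments; reduction = 24 × $40 = $960, leaving $260. Child Care Credit: $63,000 is at or below the $205,200 threshold, so the full $5,150 applies. total $260 + $5,150 = $5,410
Difference: |$5,730 − $5,410| = $320.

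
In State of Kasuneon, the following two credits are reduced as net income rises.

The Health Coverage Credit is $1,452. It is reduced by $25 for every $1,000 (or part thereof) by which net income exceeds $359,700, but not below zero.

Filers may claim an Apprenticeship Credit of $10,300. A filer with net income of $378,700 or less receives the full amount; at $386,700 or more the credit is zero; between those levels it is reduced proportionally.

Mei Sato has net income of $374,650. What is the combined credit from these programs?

Health Coverage Credit: income exceeds $359,700 by $14,950, which is 15 full-or-partial $1,000 increments; reduction = 15 × $25 = $375, leaving $1,077.
Apprenticeship Credit: $374,650 is at or below the $378,700 threshold, so the full $10,300 applies.
Total: $1,077 + $10,300 = $11,377.

$11,377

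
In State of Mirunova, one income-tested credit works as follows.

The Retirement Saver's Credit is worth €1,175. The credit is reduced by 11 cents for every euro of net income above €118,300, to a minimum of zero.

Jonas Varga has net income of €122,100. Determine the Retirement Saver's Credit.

€757

Retirement Saver's Credit: 11% of the €3,800 excess over €118,300 is €418; credit = €1,175 − €418 = €757.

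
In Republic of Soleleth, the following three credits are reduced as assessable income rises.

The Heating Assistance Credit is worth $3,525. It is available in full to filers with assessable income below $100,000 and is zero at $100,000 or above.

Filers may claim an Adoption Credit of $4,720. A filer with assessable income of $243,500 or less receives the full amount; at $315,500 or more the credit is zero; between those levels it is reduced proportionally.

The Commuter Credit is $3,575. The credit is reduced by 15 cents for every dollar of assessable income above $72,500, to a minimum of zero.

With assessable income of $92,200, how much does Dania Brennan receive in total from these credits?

Heating Assistance Credit: $92,200 is below the $100,000 cutoff, so the full $3,525 applies.
Adoption Credit: $92,200 is at or below the $243,500 threshold, so the full $4,720 applies.
Commuter Credit: 15% of the $19,700 excess over $72,500 is $2,955; credit = $3,575 − $2,955 = $620.
Total: $3,525 + $4,720 + $620 = $8,865.

$8,865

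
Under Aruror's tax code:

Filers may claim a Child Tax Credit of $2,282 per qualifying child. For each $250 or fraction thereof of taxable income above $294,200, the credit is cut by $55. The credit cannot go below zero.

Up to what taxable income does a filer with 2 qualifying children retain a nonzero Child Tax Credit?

Full credit = 2 × $2,282 = $4,564.
After 82 increments the reduction is 82 × $55 = $4,510, leaving $54; one more increment wipes it out. Increment 82 ends at excess 82 × $250 = $20,500, so the highest qualifying income is $294,200 + $20,500 = $314,700.

$314,700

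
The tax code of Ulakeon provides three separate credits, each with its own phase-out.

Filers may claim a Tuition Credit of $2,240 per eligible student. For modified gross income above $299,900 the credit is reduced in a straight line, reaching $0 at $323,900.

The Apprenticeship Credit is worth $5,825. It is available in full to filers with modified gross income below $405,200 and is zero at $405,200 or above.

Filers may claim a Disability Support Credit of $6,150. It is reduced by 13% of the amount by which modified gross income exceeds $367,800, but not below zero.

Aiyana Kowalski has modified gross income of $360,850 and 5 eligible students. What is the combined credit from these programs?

Tuition Credit: base = 5 × $2,240 = $11,200. $360,850 is at or above $323,900, so the credit is $0.
Apprenticeship Credit: $360,850 is below the $405,200 cutoff, so the full $5,825 applies.
Disability Support Credit: $360,850 is at or below the $367,800 threshold, so the full $6,150 applies.
Total: $0 + $5,825 + $6,150 = $11,975.

$11,975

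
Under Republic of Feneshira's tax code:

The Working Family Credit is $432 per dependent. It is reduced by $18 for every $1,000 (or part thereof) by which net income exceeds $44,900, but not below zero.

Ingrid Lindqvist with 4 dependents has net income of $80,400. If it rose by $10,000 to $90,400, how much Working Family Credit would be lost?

At $80,400 — base = 4 × $432 = $1,728. income exceeds $44,900 by $35,500, which is 36 full-or-partial $1,000 increments; reduction = 36 × $18 = $648, leaving $1,080.
At $90,400 — base = 4 × $432 = $1,728. income exceeds $44,900 by $45,500, which is 46 full-or-partial $1,000 increments; reduction = 46 × $18 = $828, leaving $900.
Lost: $1,080 − $900 = $180.

$180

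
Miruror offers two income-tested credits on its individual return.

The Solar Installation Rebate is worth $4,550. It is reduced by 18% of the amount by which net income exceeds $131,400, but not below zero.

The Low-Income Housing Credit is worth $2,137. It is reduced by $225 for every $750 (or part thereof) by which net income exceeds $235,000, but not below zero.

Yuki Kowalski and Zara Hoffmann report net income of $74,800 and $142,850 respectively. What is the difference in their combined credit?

$2,061

Yuki ($74,800): Solar Installation Rebate: $74,800 is at or below the $131,400 threshold, so the full $4,550 applies. Low-Income Housing Credit: $74,800 is at or below the $235,000 threshold, so the full $2,137 applies. total $4,550 + $2,137 = $6,687
Zara ($142,850): Solar Installation Rebate: 18% of the $11,450 excess over $131,400 is $2,061; credit = $4,550 − $2,061 = $2,489. Low-Income Housing Credit: $142,850 is at or below the $235,000 threshold, so the full $2,137 applies. total $2,489 + $2,137 = $4,626
Difference: |$6,687 − $4,626| = $2,061.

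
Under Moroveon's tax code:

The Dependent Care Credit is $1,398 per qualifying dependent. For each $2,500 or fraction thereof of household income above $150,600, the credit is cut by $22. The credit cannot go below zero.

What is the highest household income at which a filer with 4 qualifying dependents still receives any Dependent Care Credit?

$785,600

Full credit = 4 × $1,398 = $5,592.
After 254 increments the reduction is 254 × $22 = $5,588, leaving $4; one more increment wipes it out. Increment 254 ends at excess 254 × $2,500 = $635,000, so the highest qualifying income is $150,600 + $635,000 = $785,600.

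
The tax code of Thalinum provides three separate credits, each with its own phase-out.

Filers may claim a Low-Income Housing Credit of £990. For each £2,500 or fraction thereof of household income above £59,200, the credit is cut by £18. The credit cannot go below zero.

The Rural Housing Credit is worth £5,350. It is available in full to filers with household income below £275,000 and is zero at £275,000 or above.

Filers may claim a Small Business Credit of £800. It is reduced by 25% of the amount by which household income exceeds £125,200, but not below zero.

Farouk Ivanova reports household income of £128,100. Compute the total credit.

Low-Income Housing Credit: income exceeds £59,200 by £68,900, which is 28 full-or-partial £2,500 increments; reduction = 28 × £18 = £504, leaving £486.
Rural Housing Credit: £128,100 is below the £275,000 cutoff, so the full £5,350 applies.
Small Business Credit: 25% of the £2,900 excess over £125,200 is £725; credit = £800 − £725 = £75.
Total: £486 + £5,350 + £75 = £5,911.

£5,911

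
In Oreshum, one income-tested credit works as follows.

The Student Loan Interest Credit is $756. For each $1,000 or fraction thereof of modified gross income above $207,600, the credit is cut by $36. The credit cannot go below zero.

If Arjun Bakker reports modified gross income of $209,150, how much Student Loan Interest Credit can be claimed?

Student Loan Interest Credit: income exceeds $207,600 by $1,550, which is 2 full-or-partial $1,000 increments; reduction = 2 × $36 = $72, leaving $684.

$684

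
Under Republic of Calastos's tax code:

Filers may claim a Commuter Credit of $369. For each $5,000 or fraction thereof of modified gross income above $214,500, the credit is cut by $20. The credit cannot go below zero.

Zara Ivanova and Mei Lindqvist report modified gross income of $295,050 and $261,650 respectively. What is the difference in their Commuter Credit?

$140

Zara ($295,050): Commuter Credit: income exceeds $214,500 by $80,550, which is 17 full-or-partial $5,000 increments; reduction = 17 × $20 = $340, leaving $29.
Mei ($261,650): Commuter Credit: income exceeds $214,500 by $47,150, which is 10 full-or-partial $5,000 increments; reduction = 10 × $20 = $200, leaving $169.
Difference: |$29 − $169| = $140.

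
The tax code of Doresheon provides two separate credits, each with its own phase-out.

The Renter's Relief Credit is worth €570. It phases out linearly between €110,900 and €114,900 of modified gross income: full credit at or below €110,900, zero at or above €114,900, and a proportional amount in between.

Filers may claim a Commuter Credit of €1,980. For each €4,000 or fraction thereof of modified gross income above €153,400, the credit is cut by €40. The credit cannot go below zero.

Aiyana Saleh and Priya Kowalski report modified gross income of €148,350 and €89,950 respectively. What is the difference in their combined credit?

€570

Aiyana (€148,350): Renter's Relief Credit: €148,350 is at or above €114,900, so the credit is €0. Commuter Credit: €148,350 is at or below the €153,400 threshold, so the full €1,980 applies. total €0 + €1,980 = €1,980
Priya (€89,950): Renter's Relief Credit: €89,950 is at or below the €110,900 threshold, so the full €570 applies. Commuter Credit: €89,950 is at or below the €153,400 threshold, so the full €1,980 applies. total €570 + €1,980 = €2,550
Difference: |€1,980 − €2,550| = €570.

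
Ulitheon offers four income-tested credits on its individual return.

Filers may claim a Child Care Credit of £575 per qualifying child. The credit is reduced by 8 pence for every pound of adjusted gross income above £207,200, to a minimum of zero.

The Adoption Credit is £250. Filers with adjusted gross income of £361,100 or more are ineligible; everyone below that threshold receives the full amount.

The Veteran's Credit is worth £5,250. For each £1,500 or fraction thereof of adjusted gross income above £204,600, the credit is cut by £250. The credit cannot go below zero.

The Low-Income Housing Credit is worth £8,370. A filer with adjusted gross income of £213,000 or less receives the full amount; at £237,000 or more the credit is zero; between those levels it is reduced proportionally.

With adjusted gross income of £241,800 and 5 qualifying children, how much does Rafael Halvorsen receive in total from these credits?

£357

Child Care Credit: base = 5 × £575 = £2,875. 8% of the £34,600 excess over £207,200 is £2,768; credit = £2,875 − £2,768 = £107.
Adoption Credit: £241,800 is below the £361,100 cutoff, so the full £250 applies.
Veteran's Credit: income exceeds £204,600 by £37,200 → 25 increments × £250 = £6,250 ≥ base, so the credit is £0.
Low-Income Housing Credit: £241,800 is at or above £237,000, so the credit is £0.
Total: £107 + £250 + £0 + £0 = £357.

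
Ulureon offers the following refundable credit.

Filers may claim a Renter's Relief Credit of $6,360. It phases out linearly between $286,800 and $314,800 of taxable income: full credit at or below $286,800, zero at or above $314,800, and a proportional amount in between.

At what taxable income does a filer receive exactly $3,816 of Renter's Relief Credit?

$3,816 is 3,816/6,360 of the full $6,360, so 2,544/6,360 of the $28,000 range has been used: income = $286,800 + $28,000 × 2,544/6,360 = $298,000.

$298,000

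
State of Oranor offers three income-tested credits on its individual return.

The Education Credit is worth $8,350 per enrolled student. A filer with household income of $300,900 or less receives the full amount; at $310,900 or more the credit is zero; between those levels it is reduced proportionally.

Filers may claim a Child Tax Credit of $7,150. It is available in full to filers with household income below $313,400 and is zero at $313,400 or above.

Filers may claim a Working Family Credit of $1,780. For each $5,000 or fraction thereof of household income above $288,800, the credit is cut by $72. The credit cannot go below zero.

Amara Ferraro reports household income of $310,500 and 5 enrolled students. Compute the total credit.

Education Credit: base = 5 × $8,350 = $41,750. $310,500 is $9,600 into a $10,000 phase-out range, leaving 400/10,000 of the credit: $41,750 × 400/10,000 = $1,670.
Child Tax Credit: $310,500 is below the $313,400 cutoff, so the full $7,150 applies.
Working Family Credit: income exceeds $288,800 by $21,700, which is 5 full-or-partial $5,000 increments; reduction = 5 × $72 = $360, leaving $1,420.
Total: $1,670 + $7,150 + $1,420 = $10,240.

$10,240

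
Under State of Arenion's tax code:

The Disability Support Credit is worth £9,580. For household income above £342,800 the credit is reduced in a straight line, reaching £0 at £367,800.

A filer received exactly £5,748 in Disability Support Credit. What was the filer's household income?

£5,748 is 5,748/9,580 of the full £9,580, so 3,832/9,580 of the £25,000 range has been used: income = £342,800 + £25,000 × 3,832/9,580 = £352,800.

£352,800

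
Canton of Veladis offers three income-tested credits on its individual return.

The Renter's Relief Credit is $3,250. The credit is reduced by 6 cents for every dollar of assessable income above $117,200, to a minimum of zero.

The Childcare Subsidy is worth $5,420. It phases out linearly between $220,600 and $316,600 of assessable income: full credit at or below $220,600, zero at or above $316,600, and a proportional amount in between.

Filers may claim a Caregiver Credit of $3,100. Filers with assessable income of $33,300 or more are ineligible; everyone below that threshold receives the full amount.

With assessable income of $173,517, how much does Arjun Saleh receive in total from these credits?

$5,420

Renter's Relief Credit: 6% of the $56,317 excess over $117,200 is $3,379.02 ≥ base, so the credit is $0.
Childcare Subsidy: $173,517 is at or below the $220,600 threshold, so the full $5,420 applies.
Caregiver Credit: $173,517 meets or exceeds the $33,300 cutoff, so the credit is $0.
Total: $0 + $5,420 + $0 = $5,420.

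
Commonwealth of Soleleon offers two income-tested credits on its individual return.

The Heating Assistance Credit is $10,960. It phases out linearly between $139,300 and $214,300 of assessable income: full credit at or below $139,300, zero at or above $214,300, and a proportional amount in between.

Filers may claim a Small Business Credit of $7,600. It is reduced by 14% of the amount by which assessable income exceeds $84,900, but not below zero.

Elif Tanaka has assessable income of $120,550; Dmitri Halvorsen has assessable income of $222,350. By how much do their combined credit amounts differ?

$13,569

Elif ($120,550): Heating Assistance Credit: $120,550 is at or below the $139,300 threshold, so the full $10,960 applies. Small Business Credit: 14% of the $35,650 excess over $84,900 is $4,991; credit = $7,600 − $4,991 = $2,609. total $10,960 + $2,609 = $13,569
Dmitri ($222,350): Heating Assistance Credit: $222,350 is at or above $214,300, so the credit is $0. Small Business Credit: 14% of the $137,450 excess over $84,900 is $19,243 ≥ base, so the credit is $0. total $0 + $0 = $0
Difference: |$13,569 − $0| = $13,569.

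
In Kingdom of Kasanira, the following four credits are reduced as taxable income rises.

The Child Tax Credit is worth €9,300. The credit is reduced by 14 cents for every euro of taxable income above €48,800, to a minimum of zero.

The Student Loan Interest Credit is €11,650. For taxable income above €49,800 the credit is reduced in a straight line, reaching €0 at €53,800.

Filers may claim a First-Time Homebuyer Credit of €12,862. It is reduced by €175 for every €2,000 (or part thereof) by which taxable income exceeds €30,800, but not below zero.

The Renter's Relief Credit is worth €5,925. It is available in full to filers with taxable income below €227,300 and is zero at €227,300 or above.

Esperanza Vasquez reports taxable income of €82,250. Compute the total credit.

Child Tax Credit: 14% of the €33,450 excess over €48,800 is €4,683; credit = €9,300 − €4,683 = €4,617.
Student Loan Interest Credit: €82,250 is at or above €53,800, so the credit is €0.
First-Time Homebuyer Credit: income exceeds €30,800 by €51,450, which is 26 full-or-partial €2,000 increments; reduction = 26 × €175 = €4,550, leaving €8,312.
Renter's Relief Credit: €82,250 is below the €227,300 cutoff, so the full €5,925 applies.
Total: €4,617 + €0 + €8,312 + €5,925 = €18,854.

€18,854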